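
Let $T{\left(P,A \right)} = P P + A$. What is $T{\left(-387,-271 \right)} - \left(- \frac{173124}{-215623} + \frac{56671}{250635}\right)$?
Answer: $\frac{8079215559601517}{54042670605} \approx 1.495 \cdot 10^{5}$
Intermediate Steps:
$T{\left(P,A \right)} = A + P^{2}$ ($T{\left(P,A \right)} = P^{2} + A = A + P^{2}$)
$T{\left(-387,-271 \right)} - \left(- \frac{173124}{-215623} + \frac{56671}{250635}\right) = \left(-271 + \left(-387\right)^{2}\right) - \left(- \frac{173124}{-215623} + \frac{56671}{250635}\right) = \left(-271 + 149769\right) - \left(\left(-173124\right) \left(- \frac{1}{215623}\right) + 56671 \cdot \frac{1}{250635}\right) = 149498 - \left(\frac{173124}{215623} + \frac{56671}{250635}\right) = 149498 - \frac{55610504773}{54042670605} = \frac{8079215559601517}{54042670605}$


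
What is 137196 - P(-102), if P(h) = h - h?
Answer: 137196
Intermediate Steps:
P(h) = 0
137196 - P(-102) = 137196 - 1*0 = 137196 + 0 = 137196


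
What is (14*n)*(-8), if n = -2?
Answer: 224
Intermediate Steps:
(14*n)*(-8) = (14*(-2))*(-8) = -28*(-8) = 224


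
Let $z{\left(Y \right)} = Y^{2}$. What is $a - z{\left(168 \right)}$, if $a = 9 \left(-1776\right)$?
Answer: $-44208$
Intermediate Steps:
$a = -15984$
$a - z{\left(168 \right)} = -15984 - 168^{2} = -15984 - 28224 = -44208$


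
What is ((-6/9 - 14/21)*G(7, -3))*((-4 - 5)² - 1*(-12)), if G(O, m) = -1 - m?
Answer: -248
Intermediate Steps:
((-6/9 - 14/21)*G(7, -3))*((-4 - 5)² - 1*(-12)) = ((-6/9 - 14/21)*(-1 - 1*(-3)))*((-4 - 5)² - 1*(-12)) = ((-6*⅑ - 14*1/21)*(-1 + 3))*((-9)² + 12) = ((-⅔ - ⅔)*2)*(81 + 12) = -4/3*2*93 = -8/3*93 = -248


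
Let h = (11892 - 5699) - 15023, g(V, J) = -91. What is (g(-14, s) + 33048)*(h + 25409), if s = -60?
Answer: 546394103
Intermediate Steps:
h = -8830 (h = 6193 - 15023 = -8830)
(g(-14, s) + 33048)*(h + 25409) = (-91 + 33048)*(-8830 + 25409) = 32957*16579 = 546394103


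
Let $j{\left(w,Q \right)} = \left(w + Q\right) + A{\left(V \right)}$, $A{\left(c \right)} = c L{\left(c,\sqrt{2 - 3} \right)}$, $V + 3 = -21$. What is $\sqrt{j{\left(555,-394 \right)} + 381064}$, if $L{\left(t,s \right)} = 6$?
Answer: $\sqrt{381081} \approx 617.32$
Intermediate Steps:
$V = -24$ ($V = -3 - 21 = -24$)
$A{\left(c \right)} = 6 c$ ($A{\left(c \right)} = c 6 = 6 c$)
$j{\left(w,Q \right)} = -144 + Q + w$ ($j{\left(w,Q \right)} = \left(w + Q\right) + 6 \left(-24\right) = \left(Q + w\right) - 144 = -144 + Q + w$)
$\sqrt{j{\left(555,-394 \right)} + 381064} = \sqrt{\left(-144 - 394 + 555\right) + 381064} = \sqrt{17 + 381064} = \sqrt{381081}$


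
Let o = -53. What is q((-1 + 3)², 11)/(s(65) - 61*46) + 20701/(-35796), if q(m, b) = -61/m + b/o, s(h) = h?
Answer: -744492625/1300048077 ≈ -0.57267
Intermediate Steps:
q(m, b) = -61/m - b/53 (q(m, b) = -61/m + b/(-53) = -61/m + b*(-1/53) = -61/m - b/53)
q((-1 + 3)², 11)/(s(65) - 61*46) + 20701/(-35796) = (-61/(-1 + 3)² - 1/53*11)/(65 - 61*46) + 20701/(-35796) = (-61/(2²) - 11/53)/(65 - 2806) + 20701*(-1/35796) = (-61/4 - 11/53)/(-2741) - 20701/35796 = (-61*¼ - 11/53)*(-1/2741) - 20701/35796 = (-61/4 - 11/53)*(-1/2741) - 20701/35796 = -3277/212*(-1/2741) - 20701/35796 = 3277/581092 - 20701/35796 = -744492625/1300048077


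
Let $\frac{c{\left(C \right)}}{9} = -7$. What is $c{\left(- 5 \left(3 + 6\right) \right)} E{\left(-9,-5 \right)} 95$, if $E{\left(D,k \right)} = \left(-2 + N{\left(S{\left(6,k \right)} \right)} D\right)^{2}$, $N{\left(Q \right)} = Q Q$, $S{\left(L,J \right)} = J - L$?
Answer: $-7123831785$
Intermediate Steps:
$c{\left(C \right)} = -63$ ($c{\left(C \right)} = 9 \left(-7\right) = -63$)
$N{\left(Q \right)} = Q^{2}$
$E{\left(D,k \right)} = \left(-2 + D \left(-6 + k\right)^{2}\right)^{2}$ ($E{\left(D,k \right)} = \left(-2 + \left(k - 6\right)^{2} D\right)^{2} = \left(-2 + \left(-6 + k\right)^{2} D\right)^{2} = \left(-2 + D \left(-6 + k\right)^{2}\right)^{2}$)
$c{\left(- 5 \left(3 + 6\right) \right)} E{\left(-9,-5 \right)} 95 = - 63 \left(-2 - 9 \left(-6 - 5\right)^{2}\right)^{2} \cdot 95 = - 63 \left(-2 - 9 \left(-11\right)^{2}\right)^{2} \cdot 95 = - 63 \left(-2 - 1089\right)^{2} \cdot 95 = - 63 \left(-1091\right)^{2} \cdot 95 = \left(-63\right) 1190281 \cdot 95 = \left(-74987703\right) 95 = -7123831785$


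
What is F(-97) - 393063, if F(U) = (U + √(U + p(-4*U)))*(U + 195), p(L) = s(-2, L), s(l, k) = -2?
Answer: -402569 + 294*I*√11 ≈ -4.0257e+5 + 975.09*I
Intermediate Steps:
p(L) = -2
F(U) = (195 + U)*(U + √(-2 + U)) (F(U) = (U + √(U - 2))*(U + 195) = (U + √(-2 + U))*(195 + U) = (195 + U)*(U + √(-2 + U)))
F(-97) - 393063 = ((-97)² + 195*(-97) + 195*√(-2 - 97) - 97*√(-2 - 97)) - 393063 = (9409 - 18915 + 195*√(-99) - 291*I*√11) - 393063 = (9409 - 18915 + 195*(3*I*√11) - 291*I*√11) - 393063 = (9409 - 18915 + 585*I*√11 - 291*I*√11) - 393063 = (-9506 + 294*I*√11) - 393063 = -402569 + 294*I*√11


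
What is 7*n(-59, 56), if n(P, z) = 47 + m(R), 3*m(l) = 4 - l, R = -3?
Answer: 1036/3 ≈ 345.33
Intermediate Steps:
m(l) = 4/3 - l/3 (m(l) = (4 - l)/3 = 4/3 - l/3)
n(P, z) = 148/3 (n(P, z) = 47 + (4/3 - 1/3*(-3)) = 47 + (4/3 + 1) = 47 + 7/3 = 148/3)
7*n(-59, 56) = 7*(148/3) = 1036/3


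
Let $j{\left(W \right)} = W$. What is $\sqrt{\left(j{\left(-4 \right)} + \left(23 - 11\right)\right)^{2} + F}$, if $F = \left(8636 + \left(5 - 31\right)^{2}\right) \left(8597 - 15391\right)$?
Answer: $56 i \sqrt{20174} \approx 7954.0 i$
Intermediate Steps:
$F = -63265728$ ($F = \left(8636 + \left(-26\right)^{2}\right) \left(-6794\right) = \left(8636 + 676\right) \left(-6794\right) = 9312 \left(-6794\right) = -63265728$)
$\sqrt{\left(j{\left(-4 \right)} + \left(23 - 11\right)\right)^{2} + F} = \sqrt{\left(-4 + \left(23 - 11\right)\right)^{2} - 63265728} = \sqrt{\left(-4 + 12\right)^{2} - 63265728} = \sqrt{8^{2} - 63265728} = \sqrt{64 - 63265728} = \sqrt{-63265664} = 56 i \sqrt{20174}$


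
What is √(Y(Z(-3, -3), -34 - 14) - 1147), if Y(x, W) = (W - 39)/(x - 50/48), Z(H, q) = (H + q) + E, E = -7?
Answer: I*√129559987/337 ≈ 33.776*I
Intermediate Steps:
Z(H, q) = -7 + H + q (Z(H, q) = (H + q) - 7 = -7 + H + q)
Y(x, W) = (-39 + W)/(-25/24 + x) (Y(x, W) = (-39 + W)/(x - 50*1/48) = (-39 + W)/(x - 25/24) = (-39 + W)/(-25/24 + x))
√(Y(Z(-3, -3), -34 - 14) - 1147) = √(24*(-39 + (-34 - 14))/(-25 + 24*(-7 - 3 - 3)) - 1147) = √(24*(-39 - 48)/(-25 + 24*(-13)) - 1147) = √(24*(-87)/(-25 - 312) - 1147) = √(24*(-87)/(-337) - 1147) = √(24*(-1/337)*(-87) - 1147) = √(2088/337 - 1147) = √(-384451/337) = I*√129559987/337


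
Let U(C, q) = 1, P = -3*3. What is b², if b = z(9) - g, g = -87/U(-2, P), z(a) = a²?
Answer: 28224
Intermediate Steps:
P = -9
g = -87 (g = -87/1 = -87*1 = -87)
b = 168 (b = 9² - 1*(-87) = 81 + 87 = 168)
b² = 168² = 28224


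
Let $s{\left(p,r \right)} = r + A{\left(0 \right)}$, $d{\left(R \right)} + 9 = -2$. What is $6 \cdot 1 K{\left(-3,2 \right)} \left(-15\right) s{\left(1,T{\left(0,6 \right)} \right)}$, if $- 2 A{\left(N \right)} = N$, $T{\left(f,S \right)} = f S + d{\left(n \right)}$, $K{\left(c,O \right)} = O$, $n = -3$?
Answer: $1980$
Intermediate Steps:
$d{\left(R \right)} = -11$ ($d{\left(R \right)} = -9 - 2 = -11$)
$T{\left(f,S \right)} = -11 + S f$ ($T{\left(f,S \right)} = f S - 11 = S f - 11 = -11 + S f$)
$A{\left(N \right)} = - \frac{N}{2}$
$s{\left(p,r \right)} = r$ ($s{\left(p,r \right)} = r - 0 = r + 0 = r$)
$6 \cdot 1 K{\left(-3,2 \right)} \left(-15\right) s{\left(1,T{\left(0,6 \right)} \right)} = 6 \cdot 1 \cdot 2 \left(-15\right) \left(-11 + 6 \cdot 0\right) = 6 \cdot 2 \left(-15\right) \left(-11 + 0\right) = 12 \left(-15\right) \left(-11\right) = \left(-180\right) \left(-11\right) = 1980$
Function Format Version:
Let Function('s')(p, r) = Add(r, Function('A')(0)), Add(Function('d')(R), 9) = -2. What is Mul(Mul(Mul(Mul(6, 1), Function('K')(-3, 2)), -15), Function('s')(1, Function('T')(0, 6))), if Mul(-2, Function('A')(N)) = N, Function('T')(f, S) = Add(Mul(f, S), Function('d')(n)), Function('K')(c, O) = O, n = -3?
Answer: 1980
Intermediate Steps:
Function('d')(R) = -11 (Function('d')(R) = Add(-9, -2) = -11)
Function('T')(f, S) = Add(-11, Mul(S, f)) (Function('T')(f, S) = Add(Mul(f, S), -11) = Add(Mul(S, f), -11) = Add(-11, Mul(S, f)))
Function('A')(N) = Mul(Rational(-1, 2), N)
Function('s')(p, r) = r (Function('s')(p, r) = Add(r, Mul(Rational(-1, 2), 0)) = Add(r, 0) = r)
Mul(Mul(Mul(Mul(6, 1), Function('K')(-3, 2)), -15), Function('s')(1, Function('T')(0, 6))) = Mul(Mul(Mul(Mul(6, 1), 2), -15), Add(-11, Mul(6, 0))) = Mul(Mul(Mul(6, 2), -15), Add(-11, 0)) = Mul(Mul(12, -15), -11) = Mul(-180, -11) = 1980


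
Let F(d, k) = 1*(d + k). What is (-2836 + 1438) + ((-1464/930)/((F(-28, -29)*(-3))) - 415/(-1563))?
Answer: -19301589389/13809105 ≈ -1397.7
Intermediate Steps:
F(d, k) = d + k
(-2836 + 1438) + ((-1464/930)/((F(-28, -29)*(-3))) - 415/(-1563)) = (-2836 + 1438) + ((-1464/930)/(((-28 - 29)*(-3))) - 415/(-1563)) = -1398 + ((-1464*1/930)/((-57*(-3))) - 415*(-1/1563)) = -1398 + (-244/155/171 + 415/1563) = -1398 + (-244/155*1/171 + 415/1563) = -1398 + (-244/26505 + 415/1563) = -1398 + 3539401/13809105 = -19301589389/13809105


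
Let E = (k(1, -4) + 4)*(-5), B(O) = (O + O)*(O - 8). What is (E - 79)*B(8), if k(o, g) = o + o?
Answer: 0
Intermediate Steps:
k(o, g) = 2*o
B(O) = 2*O*(-8 + O) (B(O) = (2*O)*(-8 + O) = 2*O*(-8 + O))
E = -30 (E = (2*1 + 4)*(-5) = (2 + 4)*(-5) = 6*(-5) = -30)
(E - 79)*B(8) = (-30 - 79)*(2*8*(-8 + 8)) = -218*8*0 = -109*0 = 0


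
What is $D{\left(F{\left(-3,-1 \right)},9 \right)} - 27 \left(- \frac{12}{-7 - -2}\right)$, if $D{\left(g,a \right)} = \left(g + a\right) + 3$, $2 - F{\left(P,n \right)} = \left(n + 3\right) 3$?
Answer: $- \frac{284}{5} \approx -56.8$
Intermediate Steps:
$F{\left(P,n \right)} = -7 - 3 n$ ($F{\left(P,n \right)} = 2 - \left(n + 3\right) 3 = 2 - \left(3 + n\right) 3 = 2 - \left(9 + 3 n\right) = -7 - 3 n$)
$D{\left(g,a \right)} = 3 + a + g$ ($D{\left(g,a \right)} = \left(a + g\right) + 3 = 3 + a + g$)
$D{\left(F{\left(-3,-1 \right)},9 \right)} - 27 \left(- \frac{12}{-7 - -2}\right) = \left(3 + 9 - 4\right) - 27 \left(- \frac{12}{-7 - -2}\right) = \left(3 + 9 + \left(-7 + 3\right)\right) - 27 \left(- \frac{12}{-7 + 2}\right) = \left(3 + 9 - 4\right) - 27 \left(- \frac{12}{-5}\right) = 8 - 27 \left(\left(-12\right) \left(- \frac{1}{5}\right)\right) = 8 - \frac{324}{5} = - \frac{284}{5}$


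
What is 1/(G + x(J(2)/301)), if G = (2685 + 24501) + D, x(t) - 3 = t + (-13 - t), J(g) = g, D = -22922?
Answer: 1/4254 ≈ 0.00023507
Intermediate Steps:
x(t) = -10 (x(t) = 3 + (t + (-13 - t)) = 3 - 13 = -10)
G = 4264 (G = (2685 + 24501) - 22922 = 27186 - 22922 = 4264)
1/(G + x(J(2)/301)) = 1/(4264 - 10) = 1/4254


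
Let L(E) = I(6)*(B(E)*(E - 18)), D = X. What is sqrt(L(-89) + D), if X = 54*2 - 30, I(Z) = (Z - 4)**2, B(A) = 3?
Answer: 3*I*sqrt(134) ≈ 34.728*I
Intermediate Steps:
I(Z) = (-4 + Z)**2
X = 78 (X = 108 - 30 = 78)
D = 78
L(E) = -216 + 12*E (L(E) = (-4 + 6)**2*(3*(E - 18)) = 2**2*(3*(-18 + E)) = 4*(-54 + 3*E) = -216 + 12*E)
sqrt(L(-89) + D) = sqrt((-216 + 12*(-89)) + 78) = sqrt((-216 - 1068) + 78) = sqrt(-1284 + 78) = sqrt(-1206) = 3*I*sqrt(134)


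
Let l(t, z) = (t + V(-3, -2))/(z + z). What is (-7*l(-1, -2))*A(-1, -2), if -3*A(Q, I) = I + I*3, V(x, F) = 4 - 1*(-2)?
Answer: 70/3 ≈ 23.333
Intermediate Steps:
V(x, F) = 6 (V(x, F) = 4 + 2 = 6)
A(Q, I) = -4*I/3 (A(Q, I) = -(I + I*3)/3 = -(I + 3*I)/3 = -4*I/3)
l(t, z) = (6 + t)/(2*z) (l(t, z) = (t + 6)/(z + z) = (6 + t)/((2*z)) = (6 + t)*(1/(2*z)) = (6 + t)/(2*z))
(-7*l(-1, -2))*A(-1, -2) = (-7*(6 - 1)/(2*(-2)))*(-4/3*(-2)) = -7*(-1)*5/(2*2)*(8/3) = -7*(-5/4)*(8/3) = (35/4)*(8/3) = 70/3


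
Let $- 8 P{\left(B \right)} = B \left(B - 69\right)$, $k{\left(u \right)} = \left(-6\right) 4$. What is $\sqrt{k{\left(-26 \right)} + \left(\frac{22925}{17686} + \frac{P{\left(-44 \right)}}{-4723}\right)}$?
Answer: $\frac{2 i \sqrt{9843482819362334}}{41765489} \approx 4.751 i$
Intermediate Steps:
$k{\left(u \right)} = -24$
$P{\left(B \right)} = - \frac{B \left(-69 + B\right)}{8}$ ($P{\left(B \right)} = - \frac{B \left(B - 69\right)}{8} = - \frac{B \left(-69 + B\right)}{8}$)
$\sqrt{k{\left(-26 \right)} + \left(\frac{22925}{17686} + \frac{P{\left(-44 \right)}}{-4723}\right)} = \sqrt{-24 + \left(\frac{22925}{17686} + \frac{\frac{1}{8} \left(-44\right) \left(69 - -44\right)}{-4723}\right)} = \sqrt{-24 + \left(22925 \cdot \frac{1}{17686} + \frac{1}{8} \left(-44\right) \left(69 + 44\right) \left(- \frac{1}{4723}\right)\right)} = \sqrt{-24 + \left(\frac{22925}{17686} + \frac{1}{8} \left(-44\right) 113 \left(- \frac{1}{4723}\right)\right)} = \sqrt{-24 + \left(\frac{22925}{17686} - - \frac{1243}{9446}\right)} = \sqrt{-24 + \left(\frac{22925}{17686} + \frac{1243}{9446}\right)} = \sqrt{-24 + \frac{59633312}{41765489}} = \sqrt{- \frac{942738424}{41765489}} = \frac{2 i \sqrt{9843482819362334}}{41765489}$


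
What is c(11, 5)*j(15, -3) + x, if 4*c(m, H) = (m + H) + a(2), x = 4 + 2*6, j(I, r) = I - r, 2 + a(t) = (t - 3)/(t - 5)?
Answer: 161/2 ≈ 80.500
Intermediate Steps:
a(t) = -2 + (-3 + t)/(-5 + t) (a(t) = -2 + (t - 3)/(t - 5) = -2 + (-3 + t)/(-5 + t))
x = 16 (x = 4 + 12 = 16)
c(m, H) = -5/12 + H/4 + m/4 (c(m, H) = ((m + H) + (7 - 1*2)/(-5 + 2))/4 = ((H + m) + (7 - 2)/(-3))/4 = ((H + m) - 1/3*5)/4 = ((H + m) - 5/3)/4 = (-5/3 + H + m)/4 = -5/12 + H/4 + m/4)
c(11, 5)*j(15, -3) + x = (-5/12 + (1/4)*5 + (1/4)*11)*(15 - 1*(-3)) + 16 = (-5/12 + 5/4 + 11/4)*(15 + 3) + 16 = (43/12)*18 + 16 = 129/2 + 16 = 161/2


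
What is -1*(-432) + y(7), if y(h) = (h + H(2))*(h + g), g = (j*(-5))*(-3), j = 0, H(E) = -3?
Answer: 460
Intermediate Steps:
g = 0 (g = (0*(-5))*(-3) = 0*(-3) = 0)
y(h) = h*(-3 + h) (y(h) = (h - 3)*(h + 0) = (-3 + h)*h = h*(-3 + h))
-1*(-432) + y(7) = -1*(-432) + 7*(-3 + 7) = 432 + 7*4 = 432 + 28 = 460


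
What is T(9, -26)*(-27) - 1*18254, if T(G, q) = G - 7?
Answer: -18308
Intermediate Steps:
T(G, q) = -7 + G
T(9, -26)*(-27) - 1*18254 = (-7 + 9)*(-27) - 1*18254 = 2*(-27) - 18254 = -54 - 18254 = -18308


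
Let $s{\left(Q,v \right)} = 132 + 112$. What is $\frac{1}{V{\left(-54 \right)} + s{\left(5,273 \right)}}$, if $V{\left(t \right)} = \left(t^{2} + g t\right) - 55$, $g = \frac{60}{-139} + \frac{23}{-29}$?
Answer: $\frac{4031}{12782853} \approx 0.00031534$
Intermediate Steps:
$g = - \frac{4937}{4031}$ ($g = 60 \left(- \frac{1}{139}\right) + 23 \left(- \frac{1}{29}\right) = - \frac{60}{139} - \frac{23}{29} = - \frac{4937}{4031} \approx -1.2248$)
$s{\left(Q,v \right)} = 244$
$V{\left(t \right)} = -55 + t^{2} - \frac{4937 t}{4031}$ ($V{\left(t \right)} = \left(t^{2} - \frac{4937 t}{4031}\right) - 55 = -55 + t^{2} - \frac{4937 t}{4031}$)
$\frac{1}{V{\left(-54 \right)} + s{\left(5,273 \right)}} = \frac{1}{\left(-55 + \left(-54\right)^{2} - - \frac{266598}{4031}\right) + 244} = \frac{1}{\left(-55 + 2916 + \frac{266598}{4031}\right) + 244} = \frac{1}{\frac{11799289}{4031} + 244} = \frac{1}{\frac{12782853}{4031}} = \frac{4031}{12782853}$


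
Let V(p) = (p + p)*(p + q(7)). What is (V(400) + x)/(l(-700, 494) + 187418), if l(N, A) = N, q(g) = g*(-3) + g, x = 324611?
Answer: 633411/186718 ≈ 3.3923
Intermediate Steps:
q(g) = -2*g (q(g) = -3*g + g = -2*g)
V(p) = 2*p*(-14 + p) (V(p) = (p + p)*(p - 2*7) = (2*p)*(p - 14) = (2*p)*(-14 + p) = 2*p*(-14 + p))
(V(400) + x)/(l(-700, 494) + 187418) = (2*400*(-14 + 400) + 324611)/(-700 + 187418) = (2*400*386 + 324611)/186718 = (308800 + 324611)*(1/186718) = 633411*(1/186718) = 633411/186718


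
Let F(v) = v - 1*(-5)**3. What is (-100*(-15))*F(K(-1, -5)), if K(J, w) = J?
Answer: 186000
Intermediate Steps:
F(v) = 125 + v (F(v) = v - 1*(-125) = v + 125 = 125 + v)
(-100*(-15))*F(K(-1, -5)) = (-100*(-15))*(125 - 1) = 1500*124 = 186000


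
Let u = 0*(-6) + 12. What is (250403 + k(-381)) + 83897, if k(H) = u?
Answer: 334312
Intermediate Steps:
u = 12 (u = 0 + 12 = 12)
k(H) = 12
(250403 + k(-381)) + 83897 = (250403 + 12) + 83897 = 250415 + 83897 = 334312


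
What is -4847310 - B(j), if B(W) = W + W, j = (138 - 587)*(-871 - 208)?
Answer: -5816252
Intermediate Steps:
j = 484471 (j = -449*(-1079) = 484471)
B(W) = 2*W
-4847310 - B(j) = -4847310 - 2*484471 = -4847310 - 1*968942 = -4847310 - 968942 = -5816252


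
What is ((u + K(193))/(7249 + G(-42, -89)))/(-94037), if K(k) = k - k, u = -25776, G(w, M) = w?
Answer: 25776/677724659 ≈ 3.8033e-5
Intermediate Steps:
K(k) = 0
((u + K(193))/(7249 + G(-42, -89)))/(-94037) = ((-25776 + 0)/(7249 - 42))/(-94037) = -25776/7207*(-1/94037) = 25776/677724659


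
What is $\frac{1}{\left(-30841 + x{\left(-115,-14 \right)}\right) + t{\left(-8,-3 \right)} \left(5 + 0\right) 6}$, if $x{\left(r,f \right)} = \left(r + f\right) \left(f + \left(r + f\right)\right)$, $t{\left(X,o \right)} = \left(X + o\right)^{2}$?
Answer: $- \frac{1}{8764} \approx -0.0001141$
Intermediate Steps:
$x{\left(r,f \right)} = \left(f + r\right) \left(r + 2 f\right)$ ($x{\left(r,f \right)} = \left(f + r\right) \left(f + \left(f + r\right)\right) = \left(f + r\right) \left(r + 2 f\right)$)
$\frac{1}{\left(-30841 + x{\left(-115,-14 \right)}\right) + t{\left(-8,-3 \right)} \left(5 + 0\right) 6} = \frac{1}{\left(-30841 + \left(\left(-115\right)^{2} + 2 \left(-14\right)^{2} + 3 \left(-14\right) \left(-115\right)\right)\right) + \left(-8 - 3\right)^{2} \left(5 + 0\right) 6} = \frac{1}{\left(-30841 + \left(13225 + 2 \cdot 196 + 4830\right)\right) + \left(-11\right)^{2} \cdot 5 \cdot 6} = \frac{1}{\left(-30841 + \left(13225 + 392 + 4830\right)\right) + 121 \cdot 30} = \frac{1}{\left(-30841 + 18447\right) + 3630} = \frac{1}{-12394 + 3630} = \frac{1}{-8764} = - \frac{1}{8764}$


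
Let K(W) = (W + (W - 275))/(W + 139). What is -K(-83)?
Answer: 63/8 ≈ 7.8750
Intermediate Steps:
K(W) = (-275 + 2*W)/(139 + W) (K(W) = (W + (-275 + W))/(139 + W) = (-275 + 2*W)/(139 + W))
-K(-83) = -(-275 + 2*(-83))/(139 - 83) = -(-275 - 166)/56 = -(-441)/56 = -1*(-63/8) = 63/8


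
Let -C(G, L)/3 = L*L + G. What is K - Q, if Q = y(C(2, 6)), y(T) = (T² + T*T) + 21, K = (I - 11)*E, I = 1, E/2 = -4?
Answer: -25933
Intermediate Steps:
E = -8 (E = 2*(-4) = -8)
C(G, L) = -3*G - 3*L² (C(G, L) = -3*(L*L + G) = -3*(L² + G) = -3*(G + L²) = -3*G - 3*L²)
K = 80 (K = (1 - 11)*(-8) = -10*(-8) = 80)
y(T) = 21 + 2*T² (y(T) = (T² + T²) + 21 = 2*T² + 21 = 21 + 2*T²)
Q = 26013 (Q = 21 + 2*(-3*2 - 3*6²)² = 21 + 2*(-6 - 3*36)² = 21 + 2*(-6 - 108)² = 21 + 2*(-114)² = 21 + 2*12996 = 21 + 25992 = 26013)
K - Q = 80 - 1*26013 = 80 - 26013 = -25933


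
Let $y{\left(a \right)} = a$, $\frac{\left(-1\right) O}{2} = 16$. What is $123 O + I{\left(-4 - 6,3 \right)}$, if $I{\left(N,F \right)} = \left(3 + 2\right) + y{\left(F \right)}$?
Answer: $-3928$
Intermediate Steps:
$O = -32$ ($O = \left(-2\right) 16 = -32$)
$I{\left(N,F \right)} = 5 + F$ ($I{\left(N,F \right)} = \left(3 + 2\right) + F = 5 + F$)
$123 O + I{\left(-4 - 6,3 \right)} = 123 \left(-32\right) + \left(5 + 3\right) = -3936 + 8 = -3928$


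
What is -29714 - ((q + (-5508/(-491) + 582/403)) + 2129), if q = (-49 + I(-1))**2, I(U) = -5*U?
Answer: -6686457553/197873 ≈ -33792.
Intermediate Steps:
q = 1936 (q = (-49 - 5*(-1))**2 = (-49 + 5)**2 = (-44)**2 = 1936)
-29714 - ((q + (-5508/(-491) + 582/403)) + 2129) = -29714 - ((1936 + (-5508/(-491) + 582/403)) + 2129) = -29714 - ((1936 + (-5508*(-1/491) + 582*(1/403))) + 2129) = -29714 - ((1936 + (5508/491 + 582/403)) + 2129) = -29714 - ((1936 + 2505486/197873) + 2129) = -29714 - (385587614/197873 + 2129) = -29714 - 1*806859231/197873 = -29714 - 806859231/197873 = -6686457553/197873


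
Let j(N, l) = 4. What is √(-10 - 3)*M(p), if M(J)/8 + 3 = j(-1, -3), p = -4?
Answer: 8*I*√13 ≈ 28.844*I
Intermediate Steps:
M(J) = 8 (M(J) = -24 + 8*4 = -24 + 32 = 8)
√(-10 - 3)*M(p) = √(-10 - 3)*8 = √(-13)*8 = (I*√13)*8 = 8*I*√13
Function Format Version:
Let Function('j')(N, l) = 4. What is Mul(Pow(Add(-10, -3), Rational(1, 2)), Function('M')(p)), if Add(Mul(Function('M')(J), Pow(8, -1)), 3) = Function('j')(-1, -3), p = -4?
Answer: Mul(8, I, Pow(13, Rational(1, 2))) ≈ Mul(28.844, I)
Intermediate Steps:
Function('M')(J) = 8 (Function('M')(J) = Add(-24, Mul(8, 4)) = Add(-24, 32) = 8)
Mul(Pow(Add(-10, -3), Rational(1, 2)), Function('M')(p)) = Mul(Pow(Add(-10, -3), Rational(1, 2)), 8) = Mul(Pow(-13, Rational(1, 2)), 8) = Mul(Mul(I, Pow(13, Rational(1, 2))), 8) = Mul(8, I, Pow(13, Rational(1, 2)))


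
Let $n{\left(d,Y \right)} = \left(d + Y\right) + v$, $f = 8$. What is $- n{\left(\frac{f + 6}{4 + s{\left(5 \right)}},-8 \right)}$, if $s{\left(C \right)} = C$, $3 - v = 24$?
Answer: $\frac{247}{9} \approx 27.444$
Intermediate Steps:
$v = -21$ ($v = 3 - 24 = -21$)
$n{\left(d,Y \right)} = -21 + Y + d$ ($n{\left(d,Y \right)} = \left(d + Y\right) - 21 = \left(Y + d\right) - 21 = -21 + Y + d$)
$- n{\left(\frac{f + 6}{4 + s{\left(5 \right)}},-8 \right)} = - (-21 - 8 + \frac{8 + 6}{4 + 5}) = - (-21 - 8 + \frac{14}{9}) = \left(-1\right) \left(- \frac{247}{9}\right) = \frac{247}{9}$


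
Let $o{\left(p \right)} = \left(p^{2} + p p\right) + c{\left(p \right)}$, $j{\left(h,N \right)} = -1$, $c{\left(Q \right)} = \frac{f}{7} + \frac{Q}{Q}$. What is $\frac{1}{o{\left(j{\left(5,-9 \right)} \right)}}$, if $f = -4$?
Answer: $\frac{7}{17} \approx 0.41176$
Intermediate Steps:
$c{\left(Q \right)} = \frac{3}{7}$ ($c{\left(Q \right)} = - \frac{4}{7} + \frac{Q}{Q} = \left(-4\right) \frac{1}{7} + 1 = - \frac{4}{7} + 1 = \frac{3}{7}$)
$o{\left(p \right)} = \frac{3}{7} + 2 p^{2}$ ($o{\left(p \right)} = \left(p^{2} + p p\right) + \frac{3}{7} = \left(p^{2} + p^{2}\right) + \frac{3}{7} = 2 p^{2} + \frac{3}{7} = \frac{3}{7} + 2 p^{2}$)
$\frac{1}{o{\left(j{\left(5,-9 \right)} \right)}} = \frac{1}{\frac{3}{7} + 2 \left(-1\right)^{2}} = \frac{1}{\frac{3}{7} + 2 \cdot 1} = \frac{1}{\frac{3}{7} + 2} = \frac{1}{\frac{17}{7}} = \frac{7}{17}$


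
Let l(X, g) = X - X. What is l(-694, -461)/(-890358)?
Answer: 0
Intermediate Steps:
l(X, g) = 0
l(-694, -461)/(-890358) = 0/(-890358) = 0*(-1/890358) = 0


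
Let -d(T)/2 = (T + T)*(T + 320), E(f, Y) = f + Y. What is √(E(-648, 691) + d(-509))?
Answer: I*√384761 ≈ 620.29*I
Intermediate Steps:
E(f, Y) = Y + f
d(T) = -4*T*(320 + T) (d(T) = -2*(T + T)*(T + 320) = -2*2*T*(320 + T) = -4*T*(320 + T))
√(E(-648, 691) + d(-509)) = √((691 - 648) - 4*(-509)*(320 - 509)) = √(43 - 4*(-509)*(-189)) = √(43 - 384804) = √(-384761) = I*√384761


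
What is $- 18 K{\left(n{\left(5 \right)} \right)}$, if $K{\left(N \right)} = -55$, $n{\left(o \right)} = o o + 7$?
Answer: $990$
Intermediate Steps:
$n{\left(o \right)} = 7 + o^{2}$ ($n{\left(o \right)} = o^{2} + 7 = 7 + o^{2}$)
$- 18 K{\left(n{\left(5 \right)} \right)} = \left(-18\right) \left(-55\right) = 990$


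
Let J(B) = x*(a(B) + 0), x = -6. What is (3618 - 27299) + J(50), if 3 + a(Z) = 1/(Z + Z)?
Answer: -1183153/50 ≈ -23663.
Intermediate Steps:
a(Z) = -3 + 1/(2*Z) (a(Z) = -3 + 1/(Z + Z) = -3 + 1/(2*Z))
J(B) = 18 - 3/B (J(B) = -6*((-3 + 1/(2*B)) + 0) = -6*(-3 + 1/(2*B)) = 18 - 3/B)
(3618 - 27299) + J(50) = (3618 - 27299) + (18 - 3/50) = -23681 + (18 - 3*1/50) = -23681 + (18 - 3/50) = -23681 + 897/50 = -1183153/50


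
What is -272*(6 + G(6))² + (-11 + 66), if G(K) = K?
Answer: -39113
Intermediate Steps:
-272*(6 + G(6))² + (-11 + 66) = -272*(6 + 6)² + (-11 + 66) = -272*12² + 55 = -272*144 + 55 = -39168 + 55 = -39113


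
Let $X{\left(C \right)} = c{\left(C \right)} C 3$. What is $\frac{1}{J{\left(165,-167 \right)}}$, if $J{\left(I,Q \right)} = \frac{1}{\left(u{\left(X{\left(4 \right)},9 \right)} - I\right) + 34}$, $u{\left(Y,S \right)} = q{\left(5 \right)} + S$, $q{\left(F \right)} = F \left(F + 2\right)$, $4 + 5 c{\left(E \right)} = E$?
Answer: $-87$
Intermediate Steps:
$c{\left(E \right)} = - \frac{4}{5} + \frac{E}{5}$
$q{\left(F \right)} = F \left(2 + F\right)$
$X{\left(C \right)} = 3 C \left(- \frac{4}{5} + \frac{C}{5}\right)$ ($X{\left(C \right)} = \left(- \frac{4}{5} + \frac{C}{5}\right) C 3 = C \left(- \frac{4}{5} + \frac{C}{5}\right) 3 = 3 C \left(- \frac{4}{5} + \frac{C}{5}\right)$)
$u{\left(Y,S \right)} = 35 + S$ ($u{\left(Y,S \right)} = 5 \left(2 + 5\right) + S = 5 \cdot 7 + S = 35 + S$)
$J{\left(I,Q \right)} = \frac{1}{78 - I}$ ($J{\left(I,Q \right)} = \frac{1}{\left(\left(35 + 9\right) - I\right) + 34} = \frac{1}{\left(44 - I\right) + 34} = \frac{1}{78 - I}$)
$\frac{1}{J{\left(165,-167 \right)}} = \frac{1}{\frac{1}{78 - 165}} = \frac{1}{\frac{1}{-87}} = \frac{1}{- \frac{1}{87}} = -87$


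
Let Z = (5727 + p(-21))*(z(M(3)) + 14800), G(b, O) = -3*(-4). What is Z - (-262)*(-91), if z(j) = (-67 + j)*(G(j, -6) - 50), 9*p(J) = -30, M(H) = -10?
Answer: 304301620/3 ≈ 1.0143e+8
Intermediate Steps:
G(b, O) = 12
p(J) = -10/3 (p(J) = (1/9)*(-30) = -10/3)
z(j) = 2546 - 38*j (z(j) = (-67 + j)*(12 - 50) = (-67 + j)*(-38) = 2546 - 38*j)
Z = 304373146/3 (Z = (5727 - 10/3)*((2546 - 38*(-10)) + 14800) = 17171*((2546 + 380) + 14800)/3 = 17171*(2926 + 14800)/3 = (17171/3)*17726 = 304373146/3 ≈ 1.0146e+8)
Z - (-262)*(-91) = 304373146/3 - (-262)*(-91) = 304373146/3 - 1*23842 = 304373146/3 - 23842 = 304301620/3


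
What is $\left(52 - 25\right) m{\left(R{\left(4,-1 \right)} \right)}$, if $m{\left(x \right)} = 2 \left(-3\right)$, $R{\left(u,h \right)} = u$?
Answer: $-162$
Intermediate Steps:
$m{\left(x \right)} = -6$
$\left(52 - 25\right) m{\left(R{\left(4,-1 \right)} \right)} = \left(52 - 25\right) \left(-6\right) = 27 \left(-6\right) = -162$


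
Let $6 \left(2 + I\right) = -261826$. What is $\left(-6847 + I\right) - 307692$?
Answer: $- \frac{1074536}{3} \approx -3.5818 \cdot 10^{5}$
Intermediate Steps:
$I = - \frac{130919}{3}$ ($I = -2 + \frac{1}{6} \left(-261826\right) = -2 - \frac{130913}{3} = - \frac{130919}{3} \approx -43640.0$)
$\left(-6847 + I\right) - 307692 = \left(-6847 - \frac{130919}{3}\right) - 307692 = - \frac{151460}{3} - 307692 = - \frac{1074536}{3}$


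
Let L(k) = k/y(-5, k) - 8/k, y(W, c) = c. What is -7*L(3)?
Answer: 35/3 ≈ 11.667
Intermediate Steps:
L(k) = 1 - 8/k (L(k) = k/k - 8/k = 1 - 8/k)
-7*L(3) = -7*(-8 + 3)/3 = -7*(-5)/3 = -7*(-5/3) = 35/3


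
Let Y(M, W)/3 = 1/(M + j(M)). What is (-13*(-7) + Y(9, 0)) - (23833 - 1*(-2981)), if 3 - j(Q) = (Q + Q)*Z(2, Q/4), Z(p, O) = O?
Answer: -507739/19 ≈ -26723.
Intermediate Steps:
j(Q) = 3 - Q²/2 (j(Q) = 3 - (Q + Q)*Q/4 = 3 - 2*Q*Q*(¼) = 3 - 2*Q*Q/4 = 3 - Q²/2)
Y(M, W) = 3/(3 + M - M²/2) (Y(M, W) = 3/(M + (3 - M²/2)) = 3/(3 + M - M²/2))
(-13*(-7) + Y(9, 0)) - (23833 - 1*(-2981)) = (-13*(-7) + 6/(6 - 1*9² + 2*9)) - (23833 - 1*(-2981)) = (91 + 6/(6 - 1*81 + 18)) - (23833 + 2981) = (91 + 6/(6 - 81 + 18)) - 1*26814 = (91 + 6/(-57)) - 26814 = (91 + 6*(-1/57)) - 26814 = (91 - 2/19) - 26814 = 1727/19 - 26814 = -507739/19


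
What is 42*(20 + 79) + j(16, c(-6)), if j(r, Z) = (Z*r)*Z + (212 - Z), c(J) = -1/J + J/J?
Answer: 79031/18 ≈ 4390.6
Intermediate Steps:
c(J) = 1 - 1/J (c(J) = -1/J + 1 = 1 - 1/J)
j(r, Z) = 212 - Z + r*Z² (j(r, Z) = r*Z² + (212 - Z) = 212 - Z + r*Z²)
42*(20 + 79) + j(16, c(-6)) = 42*(20 + 79) + (212 - (-1 - 6)/(-6) + 16*((-1 - 6)/(-6))²) = 42*99 + (212 - (-1)*(-7)/6 + 16*(-⅙*(-7))²) = 4158 + (212 - 1*7/6 + 16*(7/6)²) = 4158 + (212 - 7/6 + 16*(49/36)) = 4158 + (212 - 7/6 + 196/9) = 4158 + 4187/18 = 79031/18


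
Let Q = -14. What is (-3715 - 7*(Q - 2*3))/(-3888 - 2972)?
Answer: 715/1372 ≈ 0.52114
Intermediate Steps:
(-3715 - 7*(Q - 2*3))/(-3888 - 2972) = (-3715 - 7*(-14 - 2*3))/(-3888 - 2972) = (-3715 - 7*(-14 - 6))/(-6860) = (-3715 - 7*(-20))*(-1/6860) = (-3715 + 140)*(-1/6860) = -3575*(-1/6860) = 715/1372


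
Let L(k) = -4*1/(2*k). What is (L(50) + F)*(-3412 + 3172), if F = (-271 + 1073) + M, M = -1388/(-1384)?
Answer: -166695096/865 ≈ -1.9271e+5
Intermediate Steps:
M = 347/346 (M = -1388*(-1/1384) = 347/346 ≈ 1.0029)
L(k) = -2/k (L(k) = -4*1/(2*k) = -2/k)
F = 277839/346 (F = (-271 + 1073) + 347/346 = 802 + 347/346 = 277839/346 ≈ 803.00)
(L(50) + F)*(-3412 + 3172) = (-2/50 + 277839/346)*(-3412 + 3172) = (-2*1/50 + 277839/346)*(-240) = (-1/25 + 277839/346)*(-240) = (6945629/8650)*(-240) = -166695096/865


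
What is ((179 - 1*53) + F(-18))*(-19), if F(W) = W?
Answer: -2052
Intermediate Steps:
((179 - 1*53) + F(-18))*(-19) = ((179 - 1*53) - 18)*(-19) = ((179 - 53) - 18)*(-19) = (126 - 18)*(-19) = 108*(-19) = -2052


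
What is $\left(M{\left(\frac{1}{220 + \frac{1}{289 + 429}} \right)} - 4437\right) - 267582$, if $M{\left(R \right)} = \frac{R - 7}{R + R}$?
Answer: $- \frac{391724293}{1436} \approx -2.7279 \cdot 10^{5}$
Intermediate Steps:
$M{\left(R \right)} = \frac{-7 + R}{2 R}$
$\left(M{\left(\frac{1}{220 + \frac{1}{289 + 429}} \right)} - 4437\right) - 267582 = \left(\frac{-7 + \frac{1}{220 + \frac{1}{289 + 429}}}{2 \frac{1}{220 + \frac{1}{289 + 429}}} - 4437\right) - 267582 = \left(\frac{-7 + \frac{1}{220 + \frac{1}{718}}}{2 \frac{1}{220 + \frac{1}{718}}} - 4437\right) - 267582 = \left(\frac{-7 + \frac{1}{\frac{157961}{718}}}{2 \frac{1}{\frac{157961}{718}}} - 4437\right) - 267582 = \left(\frac{-7 + \frac{718}{157961}}{2 \cdot \frac{718}{157961}} - 4437\right) - 267582 = \left(\frac{1}{2} \cdot \frac{157961}{718} \left(- \frac{1105009}{157961}\right) - 4437\right) - 267582 = \left(- \frac{1105009}{1436} - 4437\right) - 267582 = - \frac{7476541}{1436} - 267582 = - \frac{391724293}{1436}$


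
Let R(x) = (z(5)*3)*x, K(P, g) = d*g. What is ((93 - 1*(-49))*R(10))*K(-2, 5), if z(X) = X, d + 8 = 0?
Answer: -852000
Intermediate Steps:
d = -8 (d = -8 + 0 = -8)
K(P, g) = -8*g
R(x) = 15*x (R(x) = (5*3)*x = 15*x)
((93 - 1*(-49))*R(10))*K(-2, 5) = ((93 - 1*(-49))*(15*10))*(-8*5) = ((93 + 49)*150)*(-40) = (142*150)*(-40) = 21300*(-40) = -852000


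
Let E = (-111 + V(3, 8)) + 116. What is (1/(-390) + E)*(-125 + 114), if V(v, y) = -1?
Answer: -17149/390 ≈ -43.972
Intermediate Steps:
E = 4 (E = (-111 - 1) + 116 = -112 + 116 = 4)
(1/(-390) + E)*(-125 + 114) = (1/(-390) + 4)*(-125 + 114) = (-1/390 + 4)*(-11) = (1559/390)*(-11) = -17149/390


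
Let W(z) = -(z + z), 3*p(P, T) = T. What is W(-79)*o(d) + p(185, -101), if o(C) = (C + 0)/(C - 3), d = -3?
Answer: 136/3 ≈ 45.333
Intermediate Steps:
p(P, T) = T/3
W(z) = -2*z
o(C) = C/(-3 + C)
W(-79)*o(d) + p(185, -101) = (-2*(-79))*(-3/(-3 - 3)) + (1/3)*(-101) = 158*(-3/(-6)) - 101/3 = 158*(-3*(-1/6)) - 101/3 = 158*(1/2) - 101/3 = 79 - 101/3 = 136/3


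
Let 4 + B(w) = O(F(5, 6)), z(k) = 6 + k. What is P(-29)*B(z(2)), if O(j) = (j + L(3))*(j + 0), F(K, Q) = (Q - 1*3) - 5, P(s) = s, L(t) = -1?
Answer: -58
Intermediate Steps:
F(K, Q) = -8 + Q (F(K, Q) = (Q - 3) - 5 = (-3 + Q) - 5 = -8 + Q)
O(j) = j*(-1 + j) (O(j) = (j - 1)*(j + 0) = (-1 + j)*j = j*(-1 + j))
B(w) = 2 (B(w) = -4 + (-8 + 6)*(-1 + (-8 + 6)) = -4 - 2*(-1 - 2) = -4 - 2*(-3) = -4 + 6 = 2)
P(-29)*B(z(2)) = -29*2 = -58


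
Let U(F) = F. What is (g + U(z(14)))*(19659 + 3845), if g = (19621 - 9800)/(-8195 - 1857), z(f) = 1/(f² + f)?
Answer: -861403972/37695 ≈ -22852.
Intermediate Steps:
z(f) = 1/(f + f²)
g = -1403/1436 (g = 9821/(-10052) = 9821*(-1/10052) = -1403/1436 ≈ -0.97702)
(g + U(z(14)))*(19659 + 3845) = (-1403/1436 + 1/(14*(1 + 14)))*(19659 + 3845) = (-1403/1436 + (1/14)/15)*23504 = (-1403/1436 + (1/14)*(1/15))*23504 = (-1403/1436 + 1/210)*23504 = -146597/150780*23504 = -861403972/37695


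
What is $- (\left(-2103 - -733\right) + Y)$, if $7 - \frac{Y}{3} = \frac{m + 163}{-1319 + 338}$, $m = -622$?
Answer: $\frac{147194}{109} \approx 1350.4$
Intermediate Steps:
$Y = \frac{2136}{109}$ ($Y = 21 - 3 \frac{-622 + 163}{-1319 + 338} = 21 - 3 \left(- \frac{459}{-981}\right) = 21 - 3 \left(\left(-459\right) \left(- \frac{1}{981}\right)\right) = 21 - \frac{153}{109} = \frac{2136}{109} \approx 19.596$)
$- (\left(-2103 - -733\right) + Y) = - (\left(-2103 - -733\right) + \frac{2136}{109}) = - (\left(-2103 + \left(-474 + 1207\right)\right) + \frac{2136}{109}) = - (\left(-2103 + 733\right) + \frac{2136}{109}) = - (-1370 + \frac{2136}{109}) = \left(-1\right) \left(- \frac{147194}{109}\right) = \frac{147194}{109}$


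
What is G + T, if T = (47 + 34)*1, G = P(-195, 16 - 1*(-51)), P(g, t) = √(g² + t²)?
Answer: 81 + √42514 ≈ 287.19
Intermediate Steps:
G = √42514 (G = √((-195)² + (16 - 1*(-51))²) = √(38025 + (16 + 51)²) = √(38025 + 67²) = √(38025 + 4489) = √42514 ≈ 206.19)
T = 81 (T = 81*1 = 81)
G + T = √42514 + 81 = 81 + √42514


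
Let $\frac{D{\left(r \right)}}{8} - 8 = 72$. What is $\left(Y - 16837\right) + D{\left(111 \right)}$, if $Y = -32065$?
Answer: $-48262$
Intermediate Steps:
$D{\left(r \right)} = 640$ ($D{\left(r \right)} = 64 + 8 \cdot 72 = 64 + 576 = 640$)
$\left(Y - 16837\right) + D{\left(111 \right)} = \left(-32065 - 16837\right) + 640 = -48902 + 640 = -48262$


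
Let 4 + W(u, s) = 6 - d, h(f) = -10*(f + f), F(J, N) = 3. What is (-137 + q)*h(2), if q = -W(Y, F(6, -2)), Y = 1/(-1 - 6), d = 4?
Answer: 5400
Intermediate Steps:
h(f) = -20*f
Y = -⅐ (Y = 1/(-7) = -⅐ ≈ -0.14286)
W(u, s) = -2 (W(u, s) = -4 + (6 - 1*4) = -4 + (6 - 4) = -4 + 2 = -2)
q = 2 (q = -1*(-2) = 2)
(-137 + q)*h(2) = (-137 + 2)*(-20*2) = -135*(-40) = 5400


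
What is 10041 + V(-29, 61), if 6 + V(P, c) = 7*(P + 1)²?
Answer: 15523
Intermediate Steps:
V(P, c) = -6 + 7*(1 + P)² (V(P, c) = -6 + 7*(P + 1)² = -6 + 7*(1 + P)²)
10041 + V(-29, 61) = 10041 + (-6 + 7*(1 - 29)²) = 10041 + (-6 + 7*(-28)²) = 10041 + (-6 + 7*784) = 10041 + (-6 + 5488) = 10041 + 5482 = 15523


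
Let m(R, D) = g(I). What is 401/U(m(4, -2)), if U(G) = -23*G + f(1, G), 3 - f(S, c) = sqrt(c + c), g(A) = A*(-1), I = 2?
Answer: 19649/2405 + 802*I/2405 ≈ 8.1701 + 0.33347*I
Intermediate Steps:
g(A) = -A
f(S, c) = 3 - sqrt(2)*sqrt(c) (f(S, c) = 3 - sqrt(c + c) = 3 - sqrt(2*c) = 3 - sqrt(2)*sqrt(c))
m(R, D) = -2 (m(R, D) = -1*2 = -2)
U(G) = 3 - 23*G - sqrt(2)*sqrt(G) (U(G) = -23*G + (3 - sqrt(2)*sqrt(G)) = 3 - 23*G - sqrt(2)*sqrt(G))
401/U(m(4, -2)) = 401/(3 - 23*(-2) - sqrt(2)*sqrt(-2)) = 401/(3 + 46 - sqrt(2)*I*sqrt(2)) = 401/(3 + 46 - 2*I) = 401/(49 - 2*I) = 401*((49 + 2*I)/2405) = 401*(49 + 2*I)/2405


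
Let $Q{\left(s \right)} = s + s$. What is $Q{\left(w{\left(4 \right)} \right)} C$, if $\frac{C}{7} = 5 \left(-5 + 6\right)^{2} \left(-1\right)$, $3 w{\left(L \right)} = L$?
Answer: $- \frac{280}{3} \approx -93.333$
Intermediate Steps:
$w{\left(L \right)} = \frac{L}{3}$
$Q{\left(s \right)} = 2 s$
$C = -35$ ($C = 7 \cdot 5 \left(-5 + 6\right)^{2} \left(-1\right) = 7 \cdot 5 \cdot 1^{2} \left(-1\right) = 7 \cdot 5 \cdot 1 \left(-1\right) = 7 \cdot 5 \left(-1\right) = 7 \left(-5\right) = -35$)
$Q{\left(w{\left(4 \right)} \right)} C = 2 \cdot \frac{1}{3} \cdot 4 \left(-35\right) = 2 \cdot \frac{4}{3} \left(-35\right) = \frac{8}{3} \left(-35\right) = - \frac{280}{3}$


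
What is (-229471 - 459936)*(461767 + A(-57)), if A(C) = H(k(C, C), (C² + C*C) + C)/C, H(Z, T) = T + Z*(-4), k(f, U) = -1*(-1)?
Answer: -18141250210774/57 ≈ -3.1827e+11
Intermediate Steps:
k(f, U) = 1
H(Z, T) = T - 4*Z
A(C) = (-4 + C + 2*C²)/C (A(C) = (((C² + C*C) + C) - 4*1)/C = (((C² + C²) + C) - 4)/C = ((2*C² + C) - 4)/C = ((C + 2*C²) - 4)/C = (-4 + C + 2*C²)/C)
(-229471 - 459936)*(461767 + A(-57)) = (-229471 - 459936)*(461767 + (1 - 4/(-57) + 2*(-57))) = -689407*(461767 + (1 - 4*(-1/57) - 114)) = -689407*(461767 + (1 + 4/57 - 114)) = -689407*(461767 - 6437/57) = -689407*26314282/57 = -18141250210774/57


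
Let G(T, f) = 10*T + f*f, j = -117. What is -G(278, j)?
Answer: -16469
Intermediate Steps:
G(T, f) = f² + 10*T (G(T, f) = 10*T + f² = f² + 10*T)
-G(278, j) = -((-117)² + 10*278) = -(13689 + 2780) = -1*16469 = -16469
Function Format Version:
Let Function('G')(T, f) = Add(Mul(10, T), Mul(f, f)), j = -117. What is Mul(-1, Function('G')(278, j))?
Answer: -16469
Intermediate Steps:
Function('G')(T, f) = Add(Pow(f, 2), Mul(10, T)) (Function('G')(T, f) = Add(Mul(10, T), Pow(f, 2)) = Add(Pow(f, 2), Mul(10, T)))
Mul(-1, Function('G')(278, j)) = Mul(-1, Add(Pow(-117, 2), Mul(10, 278))) = Mul(-1, Add(13689, 2780)) = Mul(-1, 16469) = -16469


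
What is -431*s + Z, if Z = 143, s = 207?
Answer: -89074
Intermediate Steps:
-431*s + Z = -431*207 + 143 = -89217 + 143 = -89074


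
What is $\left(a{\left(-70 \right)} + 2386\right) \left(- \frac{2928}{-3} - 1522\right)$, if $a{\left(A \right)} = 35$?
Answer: $-1321866$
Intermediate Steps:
$\left(a{\left(-70 \right)} + 2386\right) \left(- \frac{2928}{-3} - 1522\right) = \left(35 + 2386\right) \left(- \frac{2928}{-3} - 1522\right) = 2421 \left(\left(-2928\right) \left(- \frac{1}{3}\right) - 1522\right) = 2421 \left(976 - 1522\right) = 2421 \left(-546\right) = -1321866$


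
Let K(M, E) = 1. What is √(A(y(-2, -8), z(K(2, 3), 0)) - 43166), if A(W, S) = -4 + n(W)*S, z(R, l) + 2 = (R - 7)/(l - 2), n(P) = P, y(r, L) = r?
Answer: 2*I*√10793 ≈ 207.78*I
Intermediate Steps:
z(R, l) = -2 + (-7 + R)/(-2 + l) (z(R, l) = -2 + (R - 7)/(l - 2) = -2 + (-7 + R)/(-2 + l))
A(W, S) = -4 + S*W (A(W, S) = -4 + W*S = -4 + S*W)
√(A(y(-2, -8), z(K(2, 3), 0)) - 43166) = √((-4 + ((-3 + 1 - 2*0)/(-2 + 0))*(-2)) - 43166) = √((-4 + ((-3 + 1 + 0)/(-2))*(-2)) - 43166) = √((-4 - ½*(-2)*(-2)) - 43166) = √((-4 + 1*(-2)) - 43166) = √((-4 - 2) - 43166) = √(-6 - 43166) = √(-43172) = 2*I*√10793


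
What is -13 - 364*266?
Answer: -96837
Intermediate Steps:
-13 - 364*266 = -13 - 96824 = -96837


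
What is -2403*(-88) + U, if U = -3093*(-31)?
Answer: 307347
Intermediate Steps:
U = 95883
-2403*(-88) + U = -2403*(-88) + 95883 = 211464 + 95883 = 307347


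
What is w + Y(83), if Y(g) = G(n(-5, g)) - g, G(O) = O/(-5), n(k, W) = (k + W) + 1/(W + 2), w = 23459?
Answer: 9928169/425 ≈ 23360.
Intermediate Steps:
n(k, W) = W + k + 1/(2 + W) (n(k, W) = (W + k) + 1/(2 + W) = W + k + 1/(2 + W))
G(O) = -O/5 (G(O) = O*(-1/5) = -O/5)
Y(g) = -g - (-9 + g**2 - 3*g)/(5*(2 + g)) (Y(g) = -(1 + g**2 + 2*g + 2*(-5) + g*(-5))/(5*(2 + g)) - g = -(1 + g**2 + 2*g - 10 - 5*g)/(5*(2 + g)) - g = -(-9 + g**2 - 3*g)/(5*(2 + g)) - g = -g - (-9 + g**2 - 3*g)/(5*(2 + g)))
w + Y(83) = 23459 + (9 - 7*83 - 6*83**2)/(5*(2 + 83)) = 23459 + (1/5)*(9 - 581 - 6*6889)/85 = 23459 + (1/5)*(1/85)*(9 - 581 - 41334) = 23459 + (1/5)*(1/85)*(-41906) = 23459 - 41906/425 = 9928169/425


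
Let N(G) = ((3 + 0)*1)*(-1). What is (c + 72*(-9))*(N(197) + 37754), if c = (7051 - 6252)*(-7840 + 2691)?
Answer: -155334001949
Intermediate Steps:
N(G) = -3 (N(G) = (3*1)*(-1) = 3*(-1) = -3)
c = -4114051 (c = 799*(-5149) = -4114051)
(c + 72*(-9))*(N(197) + 37754) = (-4114051 + 72*(-9))*(-3 + 37754) = (-4114051 - 648)*37751 = -4114699*37751 = -155334001949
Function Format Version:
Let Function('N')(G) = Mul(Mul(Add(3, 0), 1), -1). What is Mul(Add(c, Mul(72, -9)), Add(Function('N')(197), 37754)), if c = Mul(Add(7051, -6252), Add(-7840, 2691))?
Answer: -155334001949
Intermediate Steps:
Function('N')(G) = -3 (Function('N')(G) = Mul(Mul(3, 1), -1) = Mul(3, -1) = -3)
c = -4114051 (c = Mul(799, -5149) = -4114051)
Mul(Add(c, Mul(72, -9)), Add(Function('N')(197), 37754)) = Mul(Add(-4114051, Mul(72, -9)), Add(-3, 37754)) = Mul(Add(-4114051, -648), 37751) = Mul(-4114699, 37751) = -155334001949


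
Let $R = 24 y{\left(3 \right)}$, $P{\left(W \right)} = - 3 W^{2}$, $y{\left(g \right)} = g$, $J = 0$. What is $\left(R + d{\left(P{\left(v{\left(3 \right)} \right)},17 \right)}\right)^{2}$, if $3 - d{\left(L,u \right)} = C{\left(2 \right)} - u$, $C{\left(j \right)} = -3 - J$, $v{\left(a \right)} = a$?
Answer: $9025$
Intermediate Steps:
$C{\left(j \right)} = -3$ ($C{\left(j \right)} = -3 - 0 = -3 + 0 = -3$)
$R = 72$ ($R = 24 \cdot 3 = 72$)
$d{\left(L,u \right)} = 6 + u$ ($d{\left(L,u \right)} = 3 - \left(-3 - u\right) = 3 + \left(3 + u\right) = 6 + u$)
$\left(R + d{\left(P{\left(v{\left(3 \right)} \right)},17 \right)}\right)^{2} = \left(72 + \left(6 + 17\right)\right)^{2} = \left(72 + 23\right)^{2} = 95^{2} = 9025$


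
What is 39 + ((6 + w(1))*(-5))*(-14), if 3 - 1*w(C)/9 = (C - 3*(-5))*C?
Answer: -7731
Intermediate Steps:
w(C) = 27 - 9*C*(15 + C) (w(C) = 27 - 9*(C - 3*(-5))*C = 27 - 9*(C + 15)*C = 27 - 9*(15 + C)*C = 27 - 9*C*(15 + C))
39 + ((6 + w(1))*(-5))*(-14) = 39 + ((6 + (27 - 135*1 - 9*1**2))*(-5))*(-14) = 39 + ((6 + (27 - 135 - 9*1))*(-5))*(-14) = 39 + ((6 + (27 - 135 - 9))*(-5))*(-14) = 39 + ((6 - 117)*(-5))*(-14) = 39 - 111*(-5)*(-14) = 39 + 555*(-14) = 39 - 7770 = -7731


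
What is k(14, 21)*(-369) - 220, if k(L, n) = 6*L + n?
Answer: -38965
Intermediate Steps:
k(L, n) = n + 6*L
k(14, 21)*(-369) - 220 = (21 + 6*14)*(-369) - 220 = (21 + 84)*(-369) - 220 = 105*(-369) - 220 = -38745 - 220 = -38965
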